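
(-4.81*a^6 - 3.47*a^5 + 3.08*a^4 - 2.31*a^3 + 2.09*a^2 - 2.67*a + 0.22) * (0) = 0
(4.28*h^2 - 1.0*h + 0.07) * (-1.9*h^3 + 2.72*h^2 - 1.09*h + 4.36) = -8.132*h^5 + 13.5416*h^4 - 7.5182*h^3 + 19.9412*h^2 - 4.4363*h + 0.3052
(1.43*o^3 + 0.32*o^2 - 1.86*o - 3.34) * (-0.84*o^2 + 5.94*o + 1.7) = -1.2012*o^5 + 8.2254*o^4 + 5.8942*o^3 - 7.6988*o^2 - 23.0016*o - 5.678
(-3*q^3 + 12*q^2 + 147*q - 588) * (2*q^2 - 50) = -6*q^5 + 24*q^4 + 444*q^3 - 1776*q^2 - 7350*q + 29400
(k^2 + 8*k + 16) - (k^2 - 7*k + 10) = 15*k + 6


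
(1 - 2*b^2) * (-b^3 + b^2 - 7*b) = 2*b^5 - 2*b^4 + 13*b^3 + b^2 - 7*b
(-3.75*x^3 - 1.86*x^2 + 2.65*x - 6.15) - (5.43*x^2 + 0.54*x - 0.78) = -3.75*x^3 - 7.29*x^2 + 2.11*x - 5.37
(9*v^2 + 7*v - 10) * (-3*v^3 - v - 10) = -27*v^5 - 21*v^4 + 21*v^3 - 97*v^2 - 60*v + 100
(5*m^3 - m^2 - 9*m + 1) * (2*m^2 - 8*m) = 10*m^5 - 42*m^4 - 10*m^3 + 74*m^2 - 8*m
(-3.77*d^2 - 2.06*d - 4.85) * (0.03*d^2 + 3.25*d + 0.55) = -0.1131*d^4 - 12.3143*d^3 - 8.914*d^2 - 16.8955*d - 2.6675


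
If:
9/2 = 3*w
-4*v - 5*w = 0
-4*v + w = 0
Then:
No Solution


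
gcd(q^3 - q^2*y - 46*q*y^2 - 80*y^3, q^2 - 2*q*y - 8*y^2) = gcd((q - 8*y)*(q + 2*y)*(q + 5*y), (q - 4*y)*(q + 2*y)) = q + 2*y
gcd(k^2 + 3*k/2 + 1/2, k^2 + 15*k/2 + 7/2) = k + 1/2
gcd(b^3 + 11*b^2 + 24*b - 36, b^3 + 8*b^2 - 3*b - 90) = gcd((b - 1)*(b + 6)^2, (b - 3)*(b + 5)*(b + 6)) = b + 6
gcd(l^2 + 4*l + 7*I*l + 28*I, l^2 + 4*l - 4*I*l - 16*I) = l + 4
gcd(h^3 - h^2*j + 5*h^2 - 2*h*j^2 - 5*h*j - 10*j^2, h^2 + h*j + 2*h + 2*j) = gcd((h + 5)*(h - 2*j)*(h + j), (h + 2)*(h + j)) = h + j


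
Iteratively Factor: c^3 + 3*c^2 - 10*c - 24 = (c - 3)*(c^2 + 6*c + 8) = (c - 3)*(c + 4)*(c + 2)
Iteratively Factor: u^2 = (u)*(u)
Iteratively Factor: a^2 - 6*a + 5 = (a - 1)*(a - 5)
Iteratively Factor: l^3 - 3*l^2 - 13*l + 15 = (l + 3)*(l^2 - 6*l + 5) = (l - 1)*(l + 3)*(l - 5)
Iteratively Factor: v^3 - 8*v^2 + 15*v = (v - 3)*(v^2 - 5*v) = v*(v - 3)*(v - 5)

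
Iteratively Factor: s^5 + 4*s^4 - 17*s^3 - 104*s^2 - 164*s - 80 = (s + 2)*(s^4 + 2*s^3 - 21*s^2 - 62*s - 40) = (s + 1)*(s + 2)*(s^3 + s^2 - 22*s - 40) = (s + 1)*(s + 2)^2*(s^2 - s - 20) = (s + 1)*(s + 2)^2*(s + 4)*(s - 5)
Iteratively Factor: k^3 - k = (k)*(k^2 - 1) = k*(k + 1)*(k - 1)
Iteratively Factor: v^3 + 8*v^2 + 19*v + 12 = (v + 3)*(v^2 + 5*v + 4) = (v + 1)*(v + 3)*(v + 4)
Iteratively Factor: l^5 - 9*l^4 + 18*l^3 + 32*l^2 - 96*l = (l - 4)*(l^4 - 5*l^3 - 2*l^2 + 24*l) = (l - 4)*(l + 2)*(l^3 - 7*l^2 + 12*l) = l*(l - 4)*(l + 2)*(l^2 - 7*l + 12) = l*(l - 4)^2*(l + 2)*(l - 3)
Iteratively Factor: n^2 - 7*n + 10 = (n - 2)*(n - 5)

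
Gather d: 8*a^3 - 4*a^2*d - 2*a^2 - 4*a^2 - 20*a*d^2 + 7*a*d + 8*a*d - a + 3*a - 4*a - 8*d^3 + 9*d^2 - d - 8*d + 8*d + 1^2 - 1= 8*a^3 - 6*a^2 - 2*a - 8*d^3 + d^2*(9 - 20*a) + d*(-4*a^2 + 15*a - 1)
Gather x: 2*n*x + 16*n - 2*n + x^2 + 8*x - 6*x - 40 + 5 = 14*n + x^2 + x*(2*n + 2) - 35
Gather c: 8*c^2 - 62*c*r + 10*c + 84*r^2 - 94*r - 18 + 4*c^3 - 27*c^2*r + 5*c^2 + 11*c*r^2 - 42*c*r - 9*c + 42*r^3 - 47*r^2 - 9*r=4*c^3 + c^2*(13 - 27*r) + c*(11*r^2 - 104*r + 1) + 42*r^3 + 37*r^2 - 103*r - 18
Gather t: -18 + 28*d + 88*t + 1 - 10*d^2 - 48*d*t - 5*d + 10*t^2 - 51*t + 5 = -10*d^2 + 23*d + 10*t^2 + t*(37 - 48*d) - 12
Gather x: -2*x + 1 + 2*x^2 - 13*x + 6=2*x^2 - 15*x + 7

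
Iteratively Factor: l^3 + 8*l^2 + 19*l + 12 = (l + 4)*(l^2 + 4*l + 3) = (l + 1)*(l + 4)*(l + 3)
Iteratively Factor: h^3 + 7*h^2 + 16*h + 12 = (h + 3)*(h^2 + 4*h + 4) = (h + 2)*(h + 3)*(h + 2)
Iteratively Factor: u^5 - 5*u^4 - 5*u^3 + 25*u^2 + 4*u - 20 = (u + 1)*(u^4 - 6*u^3 + u^2 + 24*u - 20) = (u - 1)*(u + 1)*(u^3 - 5*u^2 - 4*u + 20) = (u - 5)*(u - 1)*(u + 1)*(u^2 - 4) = (u - 5)*(u - 1)*(u + 1)*(u + 2)*(u - 2)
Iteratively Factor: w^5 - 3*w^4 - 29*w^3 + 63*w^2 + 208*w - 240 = (w - 5)*(w^4 + 2*w^3 - 19*w^2 - 32*w + 48) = (w - 5)*(w - 4)*(w^3 + 6*w^2 + 5*w - 12) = (w - 5)*(w - 4)*(w + 3)*(w^2 + 3*w - 4) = (w - 5)*(w - 4)*(w + 3)*(w + 4)*(w - 1)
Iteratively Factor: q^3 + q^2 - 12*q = (q - 3)*(q^2 + 4*q) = (q - 3)*(q + 4)*(q)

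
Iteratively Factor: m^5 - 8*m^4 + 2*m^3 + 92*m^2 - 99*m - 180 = (m + 1)*(m^4 - 9*m^3 + 11*m^2 + 81*m - 180) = (m - 5)*(m + 1)*(m^3 - 4*m^2 - 9*m + 36) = (m - 5)*(m + 1)*(m + 3)*(m^2 - 7*m + 12) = (m - 5)*(m - 4)*(m + 1)*(m + 3)*(m - 3)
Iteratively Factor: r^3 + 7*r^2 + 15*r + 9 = (r + 3)*(r^2 + 4*r + 3) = (r + 1)*(r + 3)*(r + 3)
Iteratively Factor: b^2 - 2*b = (b)*(b - 2)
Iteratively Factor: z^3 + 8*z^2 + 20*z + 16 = (z + 2)*(z^2 + 6*z + 8) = (z + 2)^2*(z + 4)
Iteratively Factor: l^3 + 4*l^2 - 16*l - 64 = (l + 4)*(l^2 - 16) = (l + 4)^2*(l - 4)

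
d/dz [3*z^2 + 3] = 6*z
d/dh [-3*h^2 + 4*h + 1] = 4 - 6*h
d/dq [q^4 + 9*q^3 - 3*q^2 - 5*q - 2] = 4*q^3 + 27*q^2 - 6*q - 5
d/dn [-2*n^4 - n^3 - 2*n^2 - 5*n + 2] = -8*n^3 - 3*n^2 - 4*n - 5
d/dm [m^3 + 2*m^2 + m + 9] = 3*m^2 + 4*m + 1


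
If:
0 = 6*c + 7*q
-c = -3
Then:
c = 3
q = -18/7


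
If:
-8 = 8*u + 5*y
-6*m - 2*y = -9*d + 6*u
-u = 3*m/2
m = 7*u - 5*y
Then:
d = -608/2115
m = 16/47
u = -24/47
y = -184/235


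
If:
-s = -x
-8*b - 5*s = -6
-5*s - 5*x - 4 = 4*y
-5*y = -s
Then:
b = 53/54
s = -10/27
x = -10/27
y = -2/27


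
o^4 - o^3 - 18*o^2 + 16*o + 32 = (o - 4)*(o - 2)*(o + 1)*(o + 4)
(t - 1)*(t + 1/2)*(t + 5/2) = t^3 + 2*t^2 - 7*t/4 - 5/4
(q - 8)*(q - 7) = q^2 - 15*q + 56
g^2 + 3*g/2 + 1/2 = (g + 1/2)*(g + 1)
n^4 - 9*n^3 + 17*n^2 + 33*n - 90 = (n - 5)*(n - 3)^2*(n + 2)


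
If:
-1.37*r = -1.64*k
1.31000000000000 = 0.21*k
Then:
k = 6.24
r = 7.47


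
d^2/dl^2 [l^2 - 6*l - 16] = 2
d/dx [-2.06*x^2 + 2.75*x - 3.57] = 2.75 - 4.12*x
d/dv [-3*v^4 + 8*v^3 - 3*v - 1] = -12*v^3 + 24*v^2 - 3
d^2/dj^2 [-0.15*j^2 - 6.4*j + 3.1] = -0.300000000000000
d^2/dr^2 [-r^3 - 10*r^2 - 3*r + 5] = -6*r - 20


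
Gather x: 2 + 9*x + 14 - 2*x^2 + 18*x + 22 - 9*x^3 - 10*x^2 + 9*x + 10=-9*x^3 - 12*x^2 + 36*x + 48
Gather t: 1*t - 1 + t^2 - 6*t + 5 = t^2 - 5*t + 4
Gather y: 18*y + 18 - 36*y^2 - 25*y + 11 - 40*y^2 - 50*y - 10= -76*y^2 - 57*y + 19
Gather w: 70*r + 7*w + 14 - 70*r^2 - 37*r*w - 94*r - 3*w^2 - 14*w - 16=-70*r^2 - 24*r - 3*w^2 + w*(-37*r - 7) - 2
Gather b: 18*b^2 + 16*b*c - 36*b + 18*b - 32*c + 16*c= 18*b^2 + b*(16*c - 18) - 16*c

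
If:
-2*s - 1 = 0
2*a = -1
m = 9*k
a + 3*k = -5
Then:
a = -1/2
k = -3/2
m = -27/2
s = -1/2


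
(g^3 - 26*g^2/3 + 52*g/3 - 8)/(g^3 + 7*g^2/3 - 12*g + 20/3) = (g - 6)/(g + 5)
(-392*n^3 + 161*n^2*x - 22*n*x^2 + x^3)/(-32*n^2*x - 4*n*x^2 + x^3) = (49*n^2 - 14*n*x + x^2)/(x*(4*n + x))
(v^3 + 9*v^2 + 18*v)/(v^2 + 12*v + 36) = v*(v + 3)/(v + 6)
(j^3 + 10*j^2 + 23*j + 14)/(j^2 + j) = j + 9 + 14/j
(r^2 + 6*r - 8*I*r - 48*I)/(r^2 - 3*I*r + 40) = (r + 6)/(r + 5*I)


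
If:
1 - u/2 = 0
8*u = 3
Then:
No Solution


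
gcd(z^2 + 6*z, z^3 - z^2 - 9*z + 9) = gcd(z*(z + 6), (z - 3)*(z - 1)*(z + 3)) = 1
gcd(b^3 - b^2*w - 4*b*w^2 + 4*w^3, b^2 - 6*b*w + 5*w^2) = -b + w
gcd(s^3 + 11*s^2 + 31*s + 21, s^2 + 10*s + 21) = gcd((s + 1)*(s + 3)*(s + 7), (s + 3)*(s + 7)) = s^2 + 10*s + 21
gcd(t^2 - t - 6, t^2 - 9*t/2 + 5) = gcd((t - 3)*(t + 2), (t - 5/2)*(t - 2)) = 1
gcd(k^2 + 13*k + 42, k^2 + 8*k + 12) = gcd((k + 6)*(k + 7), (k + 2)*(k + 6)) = k + 6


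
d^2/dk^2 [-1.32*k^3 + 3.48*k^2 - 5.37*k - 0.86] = 6.96 - 7.92*k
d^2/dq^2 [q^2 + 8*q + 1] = 2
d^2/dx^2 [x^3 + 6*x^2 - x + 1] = 6*x + 12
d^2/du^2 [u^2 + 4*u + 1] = 2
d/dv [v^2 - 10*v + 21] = 2*v - 10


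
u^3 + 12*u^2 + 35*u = u*(u + 5)*(u + 7)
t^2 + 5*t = t*(t + 5)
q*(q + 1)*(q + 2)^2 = q^4 + 5*q^3 + 8*q^2 + 4*q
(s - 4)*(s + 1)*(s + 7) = s^3 + 4*s^2 - 25*s - 28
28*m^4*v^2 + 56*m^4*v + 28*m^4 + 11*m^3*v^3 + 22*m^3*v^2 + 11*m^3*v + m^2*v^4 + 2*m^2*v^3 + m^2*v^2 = (4*m + v)*(7*m + v)*(m*v + m)^2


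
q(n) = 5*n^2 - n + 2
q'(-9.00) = -91.00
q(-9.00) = 416.00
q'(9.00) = 89.00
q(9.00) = 398.00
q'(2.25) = 21.50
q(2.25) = 25.06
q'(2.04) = 19.40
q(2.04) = 20.77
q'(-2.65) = -27.50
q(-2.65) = 39.76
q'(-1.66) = -17.60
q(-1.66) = 17.44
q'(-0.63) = -7.30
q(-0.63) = 4.61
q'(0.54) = 4.40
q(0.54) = 2.92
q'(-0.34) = -4.40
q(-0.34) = 2.92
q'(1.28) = 11.80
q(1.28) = 8.91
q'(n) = 10*n - 1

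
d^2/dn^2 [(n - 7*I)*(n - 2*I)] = 2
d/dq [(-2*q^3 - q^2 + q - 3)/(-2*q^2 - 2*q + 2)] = (q^4 + 2*q^3 - 2*q^2 - 4*q - 1)/(q^4 + 2*q^3 - q^2 - 2*q + 1)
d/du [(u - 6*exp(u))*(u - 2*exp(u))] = -8*u*exp(u) + 2*u + 24*exp(2*u) - 8*exp(u)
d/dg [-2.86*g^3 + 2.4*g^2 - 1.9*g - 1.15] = -8.58*g^2 + 4.8*g - 1.9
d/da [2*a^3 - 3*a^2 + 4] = 6*a*(a - 1)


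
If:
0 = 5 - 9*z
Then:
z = 5/9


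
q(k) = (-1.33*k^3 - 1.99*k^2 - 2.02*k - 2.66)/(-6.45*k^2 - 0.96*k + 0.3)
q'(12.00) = 0.20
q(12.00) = 2.78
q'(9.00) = 0.20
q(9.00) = 2.17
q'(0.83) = -1.46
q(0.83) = 1.31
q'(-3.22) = 0.20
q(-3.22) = -0.43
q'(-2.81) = 0.21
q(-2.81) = -0.35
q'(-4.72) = 0.20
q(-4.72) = -0.74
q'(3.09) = 0.15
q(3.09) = 1.04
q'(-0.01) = -29.39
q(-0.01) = -8.54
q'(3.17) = 0.16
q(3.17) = 1.06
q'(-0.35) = 327.47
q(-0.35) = 13.88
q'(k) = (12.9*k + 0.96)*(-1.33*k^3 - 1.99*k^2 - 2.02*k - 2.66)/(-6.45*k^2 - 0.96*k + 0.3)^2 + (-3.99*k^2 - 3.98*k - 2.02)/(-6.45*k^2 - 0.96*k + 0.3)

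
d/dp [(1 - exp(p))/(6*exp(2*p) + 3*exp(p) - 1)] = (-3*(1 - exp(p))*(4*exp(p) + 1) - 6*exp(2*p) - 3*exp(p) + 1)*exp(p)/(6*exp(2*p) + 3*exp(p) - 1)^2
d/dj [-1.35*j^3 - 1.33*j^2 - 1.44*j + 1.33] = -4.05*j^2 - 2.66*j - 1.44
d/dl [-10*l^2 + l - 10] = 1 - 20*l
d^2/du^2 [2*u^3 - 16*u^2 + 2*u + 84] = 12*u - 32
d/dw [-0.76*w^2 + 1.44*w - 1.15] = 1.44 - 1.52*w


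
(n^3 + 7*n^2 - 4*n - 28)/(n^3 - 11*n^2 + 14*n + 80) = (n^2 + 5*n - 14)/(n^2 - 13*n + 40)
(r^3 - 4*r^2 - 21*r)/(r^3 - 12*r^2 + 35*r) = (r + 3)/(r - 5)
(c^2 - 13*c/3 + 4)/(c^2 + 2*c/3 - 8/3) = (c - 3)/(c + 2)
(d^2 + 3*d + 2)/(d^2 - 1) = (d + 2)/(d - 1)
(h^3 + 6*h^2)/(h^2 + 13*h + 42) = h^2/(h + 7)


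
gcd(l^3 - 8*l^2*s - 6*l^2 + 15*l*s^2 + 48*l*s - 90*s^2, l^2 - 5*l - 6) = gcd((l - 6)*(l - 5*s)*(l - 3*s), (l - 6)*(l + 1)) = l - 6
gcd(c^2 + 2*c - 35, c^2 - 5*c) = c - 5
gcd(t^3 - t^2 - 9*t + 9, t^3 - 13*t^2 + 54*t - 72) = t - 3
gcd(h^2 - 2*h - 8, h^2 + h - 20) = h - 4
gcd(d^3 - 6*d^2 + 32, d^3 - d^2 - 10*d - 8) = d^2 - 2*d - 8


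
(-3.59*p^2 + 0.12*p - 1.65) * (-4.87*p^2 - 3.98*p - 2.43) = 17.4833*p^4 + 13.7038*p^3 + 16.2816*p^2 + 6.2754*p + 4.0095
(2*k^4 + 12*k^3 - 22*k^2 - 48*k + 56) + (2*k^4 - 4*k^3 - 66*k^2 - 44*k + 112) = 4*k^4 + 8*k^3 - 88*k^2 - 92*k + 168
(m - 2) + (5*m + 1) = 6*m - 1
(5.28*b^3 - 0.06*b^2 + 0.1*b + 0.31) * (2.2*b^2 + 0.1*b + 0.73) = 11.616*b^5 + 0.396*b^4 + 4.0684*b^3 + 0.6482*b^2 + 0.104*b + 0.2263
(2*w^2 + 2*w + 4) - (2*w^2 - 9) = 2*w + 13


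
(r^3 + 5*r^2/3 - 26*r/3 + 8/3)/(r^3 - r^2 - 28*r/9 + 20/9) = 3*(3*r^2 + 11*r - 4)/(9*r^2 + 9*r - 10)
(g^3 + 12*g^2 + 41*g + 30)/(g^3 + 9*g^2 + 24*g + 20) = (g^2 + 7*g + 6)/(g^2 + 4*g + 4)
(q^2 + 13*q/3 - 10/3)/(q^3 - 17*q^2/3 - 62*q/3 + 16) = (q + 5)/(q^2 - 5*q - 24)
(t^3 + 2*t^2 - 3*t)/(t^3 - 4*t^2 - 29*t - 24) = t*(t - 1)/(t^2 - 7*t - 8)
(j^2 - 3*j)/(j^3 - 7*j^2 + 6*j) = (j - 3)/(j^2 - 7*j + 6)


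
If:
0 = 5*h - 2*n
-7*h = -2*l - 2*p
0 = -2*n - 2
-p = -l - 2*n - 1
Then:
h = -2/5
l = -1/5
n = -1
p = -6/5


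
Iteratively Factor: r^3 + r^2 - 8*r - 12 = (r + 2)*(r^2 - r - 6) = (r - 3)*(r + 2)*(r + 2)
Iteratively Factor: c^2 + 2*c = (c + 2)*(c)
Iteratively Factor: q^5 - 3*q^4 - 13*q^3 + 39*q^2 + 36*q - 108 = (q + 2)*(q^4 - 5*q^3 - 3*q^2 + 45*q - 54) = (q - 3)*(q + 2)*(q^3 - 2*q^2 - 9*q + 18) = (q - 3)*(q + 2)*(q + 3)*(q^2 - 5*q + 6) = (q - 3)*(q - 2)*(q + 2)*(q + 3)*(q - 3)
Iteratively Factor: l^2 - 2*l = (l)*(l - 2)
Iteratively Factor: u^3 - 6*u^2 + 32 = (u - 4)*(u^2 - 2*u - 8) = (u - 4)^2*(u + 2)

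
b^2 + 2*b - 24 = (b - 4)*(b + 6)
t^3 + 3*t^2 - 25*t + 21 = (t - 3)*(t - 1)*(t + 7)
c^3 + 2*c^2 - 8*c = c*(c - 2)*(c + 4)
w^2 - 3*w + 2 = (w - 2)*(w - 1)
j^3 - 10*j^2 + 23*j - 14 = (j - 7)*(j - 2)*(j - 1)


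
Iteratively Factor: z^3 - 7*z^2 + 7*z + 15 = (z - 3)*(z^2 - 4*z - 5) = (z - 3)*(z + 1)*(z - 5)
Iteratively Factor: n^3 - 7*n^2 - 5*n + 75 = (n + 3)*(n^2 - 10*n + 25) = (n - 5)*(n + 3)*(n - 5)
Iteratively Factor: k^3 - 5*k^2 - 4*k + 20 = (k - 5)*(k^2 - 4) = (k - 5)*(k + 2)*(k - 2)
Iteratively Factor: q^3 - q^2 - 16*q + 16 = (q - 4)*(q^2 + 3*q - 4) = (q - 4)*(q - 1)*(q + 4)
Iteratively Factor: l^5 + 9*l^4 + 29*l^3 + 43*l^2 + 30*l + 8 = (l + 1)*(l^4 + 8*l^3 + 21*l^2 + 22*l + 8) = (l + 1)^2*(l^3 + 7*l^2 + 14*l + 8) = (l + 1)^3*(l^2 + 6*l + 8) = (l + 1)^3*(l + 4)*(l + 2)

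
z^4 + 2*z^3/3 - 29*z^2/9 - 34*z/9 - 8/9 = (z - 2)*(z + 1/3)*(z + 1)*(z + 4/3)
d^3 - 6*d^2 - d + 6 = (d - 6)*(d - 1)*(d + 1)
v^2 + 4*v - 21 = (v - 3)*(v + 7)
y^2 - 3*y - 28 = (y - 7)*(y + 4)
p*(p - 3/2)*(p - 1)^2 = p^4 - 7*p^3/2 + 4*p^2 - 3*p/2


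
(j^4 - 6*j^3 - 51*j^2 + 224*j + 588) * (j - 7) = j^5 - 13*j^4 - 9*j^3 + 581*j^2 - 980*j - 4116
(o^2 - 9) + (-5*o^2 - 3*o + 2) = -4*o^2 - 3*o - 7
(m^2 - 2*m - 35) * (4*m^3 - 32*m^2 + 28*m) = 4*m^5 - 40*m^4 - 48*m^3 + 1064*m^2 - 980*m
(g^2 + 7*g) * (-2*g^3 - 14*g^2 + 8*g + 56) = -2*g^5 - 28*g^4 - 90*g^3 + 112*g^2 + 392*g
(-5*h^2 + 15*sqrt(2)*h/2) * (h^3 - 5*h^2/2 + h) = -5*h^5 + 15*sqrt(2)*h^4/2 + 25*h^4/2 - 75*sqrt(2)*h^3/4 - 5*h^3 + 15*sqrt(2)*h^2/2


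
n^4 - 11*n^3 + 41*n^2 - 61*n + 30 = (n - 5)*(n - 3)*(n - 2)*(n - 1)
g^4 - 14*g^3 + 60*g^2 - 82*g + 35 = (g - 7)*(g - 5)*(g - 1)^2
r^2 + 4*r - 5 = (r - 1)*(r + 5)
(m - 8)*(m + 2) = m^2 - 6*m - 16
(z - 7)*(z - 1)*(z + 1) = z^3 - 7*z^2 - z + 7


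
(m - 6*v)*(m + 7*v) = m^2 + m*v - 42*v^2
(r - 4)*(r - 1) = r^2 - 5*r + 4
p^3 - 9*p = p*(p - 3)*(p + 3)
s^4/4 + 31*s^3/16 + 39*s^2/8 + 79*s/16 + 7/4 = (s/4 + 1)*(s + 1)^2*(s + 7/4)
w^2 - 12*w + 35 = (w - 7)*(w - 5)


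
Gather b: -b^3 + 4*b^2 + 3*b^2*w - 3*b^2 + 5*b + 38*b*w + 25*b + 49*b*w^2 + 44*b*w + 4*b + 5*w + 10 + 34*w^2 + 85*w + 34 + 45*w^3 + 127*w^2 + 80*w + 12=-b^3 + b^2*(3*w + 1) + b*(49*w^2 + 82*w + 34) + 45*w^3 + 161*w^2 + 170*w + 56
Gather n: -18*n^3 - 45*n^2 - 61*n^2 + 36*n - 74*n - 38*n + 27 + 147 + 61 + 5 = -18*n^3 - 106*n^2 - 76*n + 240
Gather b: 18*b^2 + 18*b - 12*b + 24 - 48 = 18*b^2 + 6*b - 24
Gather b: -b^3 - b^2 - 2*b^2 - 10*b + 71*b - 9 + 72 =-b^3 - 3*b^2 + 61*b + 63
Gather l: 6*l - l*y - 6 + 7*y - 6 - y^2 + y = l*(6 - y) - y^2 + 8*y - 12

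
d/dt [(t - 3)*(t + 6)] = 2*t + 3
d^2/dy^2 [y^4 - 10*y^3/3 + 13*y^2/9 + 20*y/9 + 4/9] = 12*y^2 - 20*y + 26/9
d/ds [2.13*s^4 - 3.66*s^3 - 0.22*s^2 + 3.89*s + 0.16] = 8.52*s^3 - 10.98*s^2 - 0.44*s + 3.89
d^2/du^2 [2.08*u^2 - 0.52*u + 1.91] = 4.16000000000000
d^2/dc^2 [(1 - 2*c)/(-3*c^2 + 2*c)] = 2*(18*c^3 - 27*c^2 + 18*c - 4)/(c^3*(27*c^3 - 54*c^2 + 36*c - 8))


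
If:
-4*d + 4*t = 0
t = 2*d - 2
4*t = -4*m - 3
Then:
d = 2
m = -11/4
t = 2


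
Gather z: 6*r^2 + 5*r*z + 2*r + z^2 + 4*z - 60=6*r^2 + 2*r + z^2 + z*(5*r + 4) - 60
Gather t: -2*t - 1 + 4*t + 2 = 2*t + 1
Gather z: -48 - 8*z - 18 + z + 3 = -7*z - 63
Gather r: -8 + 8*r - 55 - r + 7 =7*r - 56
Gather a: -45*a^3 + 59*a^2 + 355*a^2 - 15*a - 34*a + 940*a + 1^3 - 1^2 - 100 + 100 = -45*a^3 + 414*a^2 + 891*a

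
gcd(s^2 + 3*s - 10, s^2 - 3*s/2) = 1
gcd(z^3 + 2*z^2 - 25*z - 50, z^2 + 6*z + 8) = z + 2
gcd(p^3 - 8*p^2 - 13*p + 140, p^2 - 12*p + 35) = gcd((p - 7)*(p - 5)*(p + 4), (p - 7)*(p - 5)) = p^2 - 12*p + 35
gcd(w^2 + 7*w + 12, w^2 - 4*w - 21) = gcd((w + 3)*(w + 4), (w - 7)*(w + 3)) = w + 3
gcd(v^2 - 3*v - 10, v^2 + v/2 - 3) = v + 2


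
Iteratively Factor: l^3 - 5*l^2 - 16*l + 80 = (l - 4)*(l^2 - l - 20) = (l - 5)*(l - 4)*(l + 4)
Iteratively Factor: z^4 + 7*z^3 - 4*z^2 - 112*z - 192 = (z + 4)*(z^3 + 3*z^2 - 16*z - 48) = (z + 3)*(z + 4)*(z^2 - 16) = (z + 3)*(z + 4)^2*(z - 4)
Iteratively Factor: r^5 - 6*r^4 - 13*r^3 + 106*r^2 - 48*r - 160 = (r - 2)*(r^4 - 4*r^3 - 21*r^2 + 64*r + 80) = (r - 2)*(r + 4)*(r^3 - 8*r^2 + 11*r + 20) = (r - 2)*(r + 1)*(r + 4)*(r^2 - 9*r + 20) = (r - 4)*(r - 2)*(r + 1)*(r + 4)*(r - 5)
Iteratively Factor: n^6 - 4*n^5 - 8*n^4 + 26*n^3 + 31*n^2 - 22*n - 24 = (n - 1)*(n^5 - 3*n^4 - 11*n^3 + 15*n^2 + 46*n + 24) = (n - 1)*(n + 1)*(n^4 - 4*n^3 - 7*n^2 + 22*n + 24) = (n - 1)*(n + 1)^2*(n^3 - 5*n^2 - 2*n + 24) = (n - 3)*(n - 1)*(n + 1)^2*(n^2 - 2*n - 8) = (n - 4)*(n - 3)*(n - 1)*(n + 1)^2*(n + 2)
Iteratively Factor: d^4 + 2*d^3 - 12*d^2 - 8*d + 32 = (d + 2)*(d^3 - 12*d + 16) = (d - 2)*(d + 2)*(d^2 + 2*d - 8) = (d - 2)*(d + 2)*(d + 4)*(d - 2)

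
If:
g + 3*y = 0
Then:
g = -3*y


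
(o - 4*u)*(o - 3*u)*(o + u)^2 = o^4 - 5*o^3*u - o^2*u^2 + 17*o*u^3 + 12*u^4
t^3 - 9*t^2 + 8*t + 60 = (t - 6)*(t - 5)*(t + 2)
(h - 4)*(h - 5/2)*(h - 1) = h^3 - 15*h^2/2 + 33*h/2 - 10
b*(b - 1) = b^2 - b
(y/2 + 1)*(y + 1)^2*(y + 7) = y^4/2 + 11*y^3/2 + 33*y^2/2 + 37*y/2 + 7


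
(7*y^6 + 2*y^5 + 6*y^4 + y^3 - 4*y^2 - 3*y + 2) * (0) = 0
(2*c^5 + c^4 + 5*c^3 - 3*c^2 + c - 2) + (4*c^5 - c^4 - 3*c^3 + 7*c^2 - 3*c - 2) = 6*c^5 + 2*c^3 + 4*c^2 - 2*c - 4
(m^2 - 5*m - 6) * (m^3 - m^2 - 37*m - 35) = m^5 - 6*m^4 - 38*m^3 + 156*m^2 + 397*m + 210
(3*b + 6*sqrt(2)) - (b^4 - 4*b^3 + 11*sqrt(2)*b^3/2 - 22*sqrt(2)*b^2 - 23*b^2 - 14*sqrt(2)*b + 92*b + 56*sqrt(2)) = -b^4 - 11*sqrt(2)*b^3/2 + 4*b^3 + 23*b^2 + 22*sqrt(2)*b^2 - 89*b + 14*sqrt(2)*b - 50*sqrt(2)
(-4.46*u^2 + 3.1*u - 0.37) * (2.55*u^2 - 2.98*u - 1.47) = -11.373*u^4 + 21.1958*u^3 - 3.6253*u^2 - 3.4544*u + 0.5439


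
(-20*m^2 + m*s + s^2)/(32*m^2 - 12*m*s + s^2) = (5*m + s)/(-8*m + s)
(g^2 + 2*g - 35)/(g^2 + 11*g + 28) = (g - 5)/(g + 4)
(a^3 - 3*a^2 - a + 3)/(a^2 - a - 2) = (a^2 - 4*a + 3)/(a - 2)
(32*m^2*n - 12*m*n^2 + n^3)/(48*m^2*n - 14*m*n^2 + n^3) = (4*m - n)/(6*m - n)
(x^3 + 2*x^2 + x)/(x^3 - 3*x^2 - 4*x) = (x + 1)/(x - 4)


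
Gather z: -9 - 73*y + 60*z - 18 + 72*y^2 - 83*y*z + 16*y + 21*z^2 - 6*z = 72*y^2 - 57*y + 21*z^2 + z*(54 - 83*y) - 27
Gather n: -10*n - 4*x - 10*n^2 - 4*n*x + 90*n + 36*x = -10*n^2 + n*(80 - 4*x) + 32*x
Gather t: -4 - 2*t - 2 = -2*t - 6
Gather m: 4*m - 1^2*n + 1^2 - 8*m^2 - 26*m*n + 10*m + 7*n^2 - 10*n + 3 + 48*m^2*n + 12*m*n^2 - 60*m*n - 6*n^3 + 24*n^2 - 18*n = m^2*(48*n - 8) + m*(12*n^2 - 86*n + 14) - 6*n^3 + 31*n^2 - 29*n + 4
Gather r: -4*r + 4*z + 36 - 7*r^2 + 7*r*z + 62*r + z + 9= -7*r^2 + r*(7*z + 58) + 5*z + 45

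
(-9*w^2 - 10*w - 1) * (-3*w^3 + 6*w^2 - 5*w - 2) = 27*w^5 - 24*w^4 - 12*w^3 + 62*w^2 + 25*w + 2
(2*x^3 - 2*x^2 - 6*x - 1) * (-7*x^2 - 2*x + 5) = -14*x^5 + 10*x^4 + 56*x^3 + 9*x^2 - 28*x - 5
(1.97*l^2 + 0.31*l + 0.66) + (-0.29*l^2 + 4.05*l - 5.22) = 1.68*l^2 + 4.36*l - 4.56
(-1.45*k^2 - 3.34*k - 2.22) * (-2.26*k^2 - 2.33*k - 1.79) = 3.277*k^4 + 10.9269*k^3 + 15.3949*k^2 + 11.1512*k + 3.9738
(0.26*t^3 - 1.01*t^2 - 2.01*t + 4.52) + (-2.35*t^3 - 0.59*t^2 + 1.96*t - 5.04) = -2.09*t^3 - 1.6*t^2 - 0.0499999999999998*t - 0.52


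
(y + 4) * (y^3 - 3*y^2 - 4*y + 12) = y^4 + y^3 - 16*y^2 - 4*y + 48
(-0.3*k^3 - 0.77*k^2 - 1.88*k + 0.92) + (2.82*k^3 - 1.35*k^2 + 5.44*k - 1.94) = 2.52*k^3 - 2.12*k^2 + 3.56*k - 1.02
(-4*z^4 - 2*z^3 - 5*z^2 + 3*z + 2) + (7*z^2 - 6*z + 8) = -4*z^4 - 2*z^3 + 2*z^2 - 3*z + 10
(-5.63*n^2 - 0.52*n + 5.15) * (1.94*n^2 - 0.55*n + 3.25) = -10.9222*n^4 + 2.0877*n^3 - 8.0205*n^2 - 4.5225*n + 16.7375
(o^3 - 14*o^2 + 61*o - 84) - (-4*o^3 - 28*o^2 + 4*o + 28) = 5*o^3 + 14*o^2 + 57*o - 112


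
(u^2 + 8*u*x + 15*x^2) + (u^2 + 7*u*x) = 2*u^2 + 15*u*x + 15*x^2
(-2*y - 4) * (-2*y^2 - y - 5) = 4*y^3 + 10*y^2 + 14*y + 20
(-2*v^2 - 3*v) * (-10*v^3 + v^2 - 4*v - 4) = 20*v^5 + 28*v^4 + 5*v^3 + 20*v^2 + 12*v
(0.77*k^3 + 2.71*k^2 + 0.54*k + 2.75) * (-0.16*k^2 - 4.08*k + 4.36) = -0.1232*k^5 - 3.5752*k^4 - 7.786*k^3 + 9.1724*k^2 - 8.8656*k + 11.99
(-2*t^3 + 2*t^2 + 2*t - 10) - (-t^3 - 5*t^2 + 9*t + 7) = -t^3 + 7*t^2 - 7*t - 17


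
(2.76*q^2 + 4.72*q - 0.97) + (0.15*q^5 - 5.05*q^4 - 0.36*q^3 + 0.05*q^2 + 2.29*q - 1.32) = 0.15*q^5 - 5.05*q^4 - 0.36*q^3 + 2.81*q^2 + 7.01*q - 2.29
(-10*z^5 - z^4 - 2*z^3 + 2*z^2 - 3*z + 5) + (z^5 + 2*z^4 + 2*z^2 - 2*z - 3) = -9*z^5 + z^4 - 2*z^3 + 4*z^2 - 5*z + 2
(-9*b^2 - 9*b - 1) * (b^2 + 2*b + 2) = -9*b^4 - 27*b^3 - 37*b^2 - 20*b - 2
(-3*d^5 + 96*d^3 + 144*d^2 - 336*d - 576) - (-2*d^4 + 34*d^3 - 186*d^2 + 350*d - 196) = -3*d^5 + 2*d^4 + 62*d^3 + 330*d^2 - 686*d - 380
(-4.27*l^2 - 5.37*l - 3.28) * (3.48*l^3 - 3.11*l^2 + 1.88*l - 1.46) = -14.8596*l^5 - 5.4079*l^4 - 2.7413*l^3 + 6.3394*l^2 + 1.6738*l + 4.7888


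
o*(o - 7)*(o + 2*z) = o^3 + 2*o^2*z - 7*o^2 - 14*o*z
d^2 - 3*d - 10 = (d - 5)*(d + 2)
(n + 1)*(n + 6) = n^2 + 7*n + 6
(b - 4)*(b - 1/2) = b^2 - 9*b/2 + 2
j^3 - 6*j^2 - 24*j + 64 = (j - 8)*(j - 2)*(j + 4)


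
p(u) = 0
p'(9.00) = 0.00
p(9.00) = 0.00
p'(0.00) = 0.00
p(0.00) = 0.00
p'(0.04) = 0.00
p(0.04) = 0.00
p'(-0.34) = 0.00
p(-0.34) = 0.00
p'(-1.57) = 0.00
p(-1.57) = 0.00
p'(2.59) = 0.00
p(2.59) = 0.00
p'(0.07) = 0.00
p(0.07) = 0.00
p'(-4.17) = 0.00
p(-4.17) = 0.00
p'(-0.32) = 0.00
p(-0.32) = 0.00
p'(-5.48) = 0.00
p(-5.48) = 0.00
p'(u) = 0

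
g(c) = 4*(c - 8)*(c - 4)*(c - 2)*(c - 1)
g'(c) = 4*(c - 8)*(c - 4)*(c - 2) + 4*(c - 8)*(c - 4)*(c - 1) + 4*(c - 8)*(c - 2)*(c - 1) + 4*(c - 4)*(c - 2)*(c - 1)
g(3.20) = 40.55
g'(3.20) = -6.91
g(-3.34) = 7716.14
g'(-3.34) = -4954.56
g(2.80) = 35.94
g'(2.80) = 28.03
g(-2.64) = 4772.97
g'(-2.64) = -3507.32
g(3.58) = 30.27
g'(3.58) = -48.03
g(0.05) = 232.69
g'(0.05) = -452.45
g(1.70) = -12.17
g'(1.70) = 30.41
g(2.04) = 1.94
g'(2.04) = 49.15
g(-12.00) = 232960.00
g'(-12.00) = -60768.00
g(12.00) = 14080.00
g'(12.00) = 7968.00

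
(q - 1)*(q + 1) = q^2 - 1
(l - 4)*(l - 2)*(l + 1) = l^3 - 5*l^2 + 2*l + 8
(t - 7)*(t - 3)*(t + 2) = t^3 - 8*t^2 + t + 42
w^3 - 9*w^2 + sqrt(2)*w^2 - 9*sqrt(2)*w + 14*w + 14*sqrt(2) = (w - 7)*(w - 2)*(w + sqrt(2))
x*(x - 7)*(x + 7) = x^3 - 49*x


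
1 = 1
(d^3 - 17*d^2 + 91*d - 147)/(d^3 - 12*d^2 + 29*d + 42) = (d^2 - 10*d + 21)/(d^2 - 5*d - 6)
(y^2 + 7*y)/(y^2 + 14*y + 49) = y/(y + 7)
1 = 1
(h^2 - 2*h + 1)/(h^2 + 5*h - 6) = (h - 1)/(h + 6)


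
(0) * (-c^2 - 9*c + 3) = 0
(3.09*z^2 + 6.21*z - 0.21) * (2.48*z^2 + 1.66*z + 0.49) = 7.6632*z^4 + 20.5302*z^3 + 11.3019*z^2 + 2.6943*z - 0.1029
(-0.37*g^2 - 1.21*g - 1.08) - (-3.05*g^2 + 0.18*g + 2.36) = 2.68*g^2 - 1.39*g - 3.44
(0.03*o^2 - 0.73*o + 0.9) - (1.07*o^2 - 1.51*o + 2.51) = -1.04*o^2 + 0.78*o - 1.61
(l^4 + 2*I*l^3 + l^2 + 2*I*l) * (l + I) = l^5 + 3*I*l^4 - l^3 + 3*I*l^2 - 2*l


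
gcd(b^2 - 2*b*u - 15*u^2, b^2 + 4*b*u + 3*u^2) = b + 3*u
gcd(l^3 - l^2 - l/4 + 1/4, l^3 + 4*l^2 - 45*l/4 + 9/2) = l - 1/2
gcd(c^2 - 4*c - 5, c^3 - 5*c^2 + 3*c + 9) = c + 1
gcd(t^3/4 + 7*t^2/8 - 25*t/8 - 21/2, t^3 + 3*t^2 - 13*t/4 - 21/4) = 1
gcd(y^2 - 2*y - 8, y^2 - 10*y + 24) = y - 4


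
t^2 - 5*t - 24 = (t - 8)*(t + 3)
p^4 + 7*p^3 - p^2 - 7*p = p*(p - 1)*(p + 1)*(p + 7)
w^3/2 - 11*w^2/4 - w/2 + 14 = (w/2 + 1)*(w - 4)*(w - 7/2)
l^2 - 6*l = l*(l - 6)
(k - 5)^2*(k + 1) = k^3 - 9*k^2 + 15*k + 25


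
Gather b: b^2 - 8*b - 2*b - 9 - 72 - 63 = b^2 - 10*b - 144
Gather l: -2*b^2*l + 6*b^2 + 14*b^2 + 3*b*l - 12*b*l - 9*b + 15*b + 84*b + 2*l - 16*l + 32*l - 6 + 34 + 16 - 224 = 20*b^2 + 90*b + l*(-2*b^2 - 9*b + 18) - 180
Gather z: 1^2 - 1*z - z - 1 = -2*z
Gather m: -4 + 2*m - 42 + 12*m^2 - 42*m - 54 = 12*m^2 - 40*m - 100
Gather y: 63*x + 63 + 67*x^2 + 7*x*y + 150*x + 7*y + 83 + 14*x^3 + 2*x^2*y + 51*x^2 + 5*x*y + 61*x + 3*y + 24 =14*x^3 + 118*x^2 + 274*x + y*(2*x^2 + 12*x + 10) + 170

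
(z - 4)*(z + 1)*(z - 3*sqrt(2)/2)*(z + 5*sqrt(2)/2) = z^4 - 3*z^3 + sqrt(2)*z^3 - 23*z^2/2 - 3*sqrt(2)*z^2 - 4*sqrt(2)*z + 45*z/2 + 30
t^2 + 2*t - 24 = (t - 4)*(t + 6)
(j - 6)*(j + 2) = j^2 - 4*j - 12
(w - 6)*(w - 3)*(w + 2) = w^3 - 7*w^2 + 36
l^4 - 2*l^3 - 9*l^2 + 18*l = l*(l - 3)*(l - 2)*(l + 3)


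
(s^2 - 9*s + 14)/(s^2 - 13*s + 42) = (s - 2)/(s - 6)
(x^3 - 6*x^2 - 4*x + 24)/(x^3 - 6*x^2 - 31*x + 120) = (x^3 - 6*x^2 - 4*x + 24)/(x^3 - 6*x^2 - 31*x + 120)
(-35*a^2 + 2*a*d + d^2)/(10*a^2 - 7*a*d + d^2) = (-7*a - d)/(2*a - d)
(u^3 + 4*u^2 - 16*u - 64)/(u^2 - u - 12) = (u^2 + 8*u + 16)/(u + 3)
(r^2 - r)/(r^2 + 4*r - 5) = r/(r + 5)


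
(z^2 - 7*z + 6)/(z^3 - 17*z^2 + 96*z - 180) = (z - 1)/(z^2 - 11*z + 30)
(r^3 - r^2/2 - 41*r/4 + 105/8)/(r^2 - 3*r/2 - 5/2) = (r^2 + 2*r - 21/4)/(r + 1)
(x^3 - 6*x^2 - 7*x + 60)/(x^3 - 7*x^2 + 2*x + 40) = (x + 3)/(x + 2)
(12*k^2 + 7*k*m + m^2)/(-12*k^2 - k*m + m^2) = (-4*k - m)/(4*k - m)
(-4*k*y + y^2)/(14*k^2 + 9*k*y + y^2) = y*(-4*k + y)/(14*k^2 + 9*k*y + y^2)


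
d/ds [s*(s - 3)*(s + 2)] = 3*s^2 - 2*s - 6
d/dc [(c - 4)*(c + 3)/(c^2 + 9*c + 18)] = 10/(c^2 + 12*c + 36)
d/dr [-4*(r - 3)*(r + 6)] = -8*r - 12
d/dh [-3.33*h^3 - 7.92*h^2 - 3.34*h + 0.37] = -9.99*h^2 - 15.84*h - 3.34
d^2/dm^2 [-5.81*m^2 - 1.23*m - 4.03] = -11.6200000000000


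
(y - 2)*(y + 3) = y^2 + y - 6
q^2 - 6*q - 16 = (q - 8)*(q + 2)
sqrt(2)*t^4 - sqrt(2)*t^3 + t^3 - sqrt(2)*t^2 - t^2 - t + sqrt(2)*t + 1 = (t - 1)^2*(t + 1)*(sqrt(2)*t + 1)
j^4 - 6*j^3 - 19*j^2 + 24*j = j*(j - 8)*(j - 1)*(j + 3)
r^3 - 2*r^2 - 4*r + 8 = (r - 2)^2*(r + 2)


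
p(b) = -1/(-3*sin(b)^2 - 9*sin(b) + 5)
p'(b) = -(6*sin(b)*cos(b) + 9*cos(b))/(-3*sin(b)^2 - 9*sin(b) + 5)^2 = -3*(2*sin(b) + 3)*cos(b)/(3*sin(b)^2 + 9*sin(b) - 5)^2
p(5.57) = -0.10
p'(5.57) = -0.04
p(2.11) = 0.20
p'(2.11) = 0.30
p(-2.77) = -0.13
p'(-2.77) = 0.10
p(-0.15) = -0.16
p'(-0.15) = -0.20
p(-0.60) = -0.11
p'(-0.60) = -0.06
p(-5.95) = -0.58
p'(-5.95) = -3.44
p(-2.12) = -0.10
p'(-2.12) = 0.02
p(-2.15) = -0.10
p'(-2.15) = 0.02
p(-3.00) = -0.16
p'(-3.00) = 0.21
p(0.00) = -0.20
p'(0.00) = -0.36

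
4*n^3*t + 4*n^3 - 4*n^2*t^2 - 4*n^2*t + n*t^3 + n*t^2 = (-2*n + t)^2*(n*t + n)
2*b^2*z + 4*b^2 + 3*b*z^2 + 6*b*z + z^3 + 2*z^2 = (b + z)*(2*b + z)*(z + 2)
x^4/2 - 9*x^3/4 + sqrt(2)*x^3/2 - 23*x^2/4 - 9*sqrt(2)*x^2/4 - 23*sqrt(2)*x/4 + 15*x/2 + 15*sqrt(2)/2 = (x/2 + sqrt(2)/2)*(x - 6)*(x - 1)*(x + 5/2)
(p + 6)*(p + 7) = p^2 + 13*p + 42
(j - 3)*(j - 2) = j^2 - 5*j + 6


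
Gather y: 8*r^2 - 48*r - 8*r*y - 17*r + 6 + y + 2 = 8*r^2 - 65*r + y*(1 - 8*r) + 8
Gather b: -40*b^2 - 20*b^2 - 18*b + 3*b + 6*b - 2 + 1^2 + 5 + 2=-60*b^2 - 9*b + 6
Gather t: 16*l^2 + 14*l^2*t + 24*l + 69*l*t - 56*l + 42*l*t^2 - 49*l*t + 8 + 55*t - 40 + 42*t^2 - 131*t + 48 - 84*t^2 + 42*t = 16*l^2 - 32*l + t^2*(42*l - 42) + t*(14*l^2 + 20*l - 34) + 16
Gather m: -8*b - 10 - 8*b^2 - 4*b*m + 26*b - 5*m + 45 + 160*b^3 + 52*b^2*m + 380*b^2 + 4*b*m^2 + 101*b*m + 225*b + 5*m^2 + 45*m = 160*b^3 + 372*b^2 + 243*b + m^2*(4*b + 5) + m*(52*b^2 + 97*b + 40) + 35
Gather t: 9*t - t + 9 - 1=8*t + 8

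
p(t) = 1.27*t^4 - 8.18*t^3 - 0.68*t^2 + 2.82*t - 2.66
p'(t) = 5.08*t^3 - 24.54*t^2 - 1.36*t + 2.82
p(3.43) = -155.30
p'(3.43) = -85.56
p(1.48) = -20.40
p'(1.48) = -36.48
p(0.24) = -2.13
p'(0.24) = 1.15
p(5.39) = -216.22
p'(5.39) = 78.03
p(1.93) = -40.94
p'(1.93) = -54.69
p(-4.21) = 982.76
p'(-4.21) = -805.47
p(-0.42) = -3.32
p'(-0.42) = -1.31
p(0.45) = -2.22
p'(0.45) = -2.30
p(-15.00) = 91703.29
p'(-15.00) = -22643.28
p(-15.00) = 91703.29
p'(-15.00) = -22643.28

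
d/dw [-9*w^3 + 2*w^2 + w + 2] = -27*w^2 + 4*w + 1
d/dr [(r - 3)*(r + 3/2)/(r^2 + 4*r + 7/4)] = 2*(44*r^2 + 100*r + 123)/(16*r^4 + 128*r^3 + 312*r^2 + 224*r + 49)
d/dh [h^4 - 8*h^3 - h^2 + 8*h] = 4*h^3 - 24*h^2 - 2*h + 8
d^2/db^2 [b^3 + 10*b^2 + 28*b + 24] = 6*b + 20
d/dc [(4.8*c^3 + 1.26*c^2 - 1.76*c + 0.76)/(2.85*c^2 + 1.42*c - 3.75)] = (13.68*c^4 + 13.632*c^3 - 47.1948*c^2 - 13.782*c + 5.5208)/(8.1225*c^4 + 8.094*c^3 - 19.3586*c^2 - 10.65*c + 14.0625)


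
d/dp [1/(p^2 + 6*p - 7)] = 2*(-p - 3)/(p^2 + 6*p - 7)^2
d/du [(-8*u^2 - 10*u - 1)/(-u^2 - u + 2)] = (-2*u^2 - 34*u - 21)/(u^4 + 2*u^3 - 3*u^2 - 4*u + 4)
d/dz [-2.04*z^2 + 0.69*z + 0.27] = 0.69 - 4.08*z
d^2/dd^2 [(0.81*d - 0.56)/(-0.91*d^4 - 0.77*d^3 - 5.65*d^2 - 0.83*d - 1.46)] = (-8.049132*d^7 + 0.193648*d^6 - 16.097424*d^5 + 38.337936*d^4 + 11.516564*d^3 + 111.406008*d^2 + 52.069548*d - 6.504196)/(0.753571*d^12 + 1.912911*d^11 + 15.654912*d^10 + 26.272232*d^9 + 104.314644*d^8 + 106.960098*d^7 + 251.544754*d^6 + 125.805192*d^5 + 162.915189*d^4 + 46.575803*d^3 + 39.148002*d^2 + 5.307684*d + 3.112136)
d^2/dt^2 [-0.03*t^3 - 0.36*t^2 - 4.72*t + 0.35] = -0.18*t - 0.72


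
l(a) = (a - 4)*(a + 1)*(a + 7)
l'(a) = (a - 4)*(a + 1) + (a - 4)*(a + 7) + (a + 1)*(a + 7) = 3*a^2 + 8*a - 25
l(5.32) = 102.78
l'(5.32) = 102.47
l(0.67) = -42.65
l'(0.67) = -18.29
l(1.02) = -48.28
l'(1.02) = -13.72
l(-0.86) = -4.18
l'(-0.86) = -29.66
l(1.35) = -52.00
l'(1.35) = -8.73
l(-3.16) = 59.39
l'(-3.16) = -20.32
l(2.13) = -53.44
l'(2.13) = 5.65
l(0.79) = -44.76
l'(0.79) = -16.81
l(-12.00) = -880.00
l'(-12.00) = 311.00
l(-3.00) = 56.00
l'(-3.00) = -22.00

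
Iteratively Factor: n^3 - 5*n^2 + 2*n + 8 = (n - 2)*(n^2 - 3*n - 4) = (n - 2)*(n + 1)*(n - 4)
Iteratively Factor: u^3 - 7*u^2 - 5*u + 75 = (u - 5)*(u^2 - 2*u - 15) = (u - 5)^2*(u + 3)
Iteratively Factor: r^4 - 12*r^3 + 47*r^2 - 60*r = (r - 5)*(r^3 - 7*r^2 + 12*r) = (r - 5)*(r - 4)*(r^2 - 3*r) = r*(r - 5)*(r - 4)*(r - 3)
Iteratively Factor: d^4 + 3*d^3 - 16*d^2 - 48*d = (d + 3)*(d^3 - 16*d) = (d - 4)*(d + 3)*(d^2 + 4*d) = (d - 4)*(d + 3)*(d + 4)*(d)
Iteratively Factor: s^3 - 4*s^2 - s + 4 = (s - 1)*(s^2 - 3*s - 4) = (s - 1)*(s + 1)*(s - 4)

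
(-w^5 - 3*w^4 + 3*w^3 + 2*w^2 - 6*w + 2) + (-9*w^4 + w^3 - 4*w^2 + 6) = -w^5 - 12*w^4 + 4*w^3 - 2*w^2 - 6*w + 8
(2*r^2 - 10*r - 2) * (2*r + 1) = 4*r^3 - 18*r^2 - 14*r - 2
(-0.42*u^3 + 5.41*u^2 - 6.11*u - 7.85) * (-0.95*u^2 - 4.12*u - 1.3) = 0.399*u^5 - 3.4091*u^4 - 15.9387*u^3 + 25.5977*u^2 + 40.285*u + 10.205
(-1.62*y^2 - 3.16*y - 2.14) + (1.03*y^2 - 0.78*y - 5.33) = -0.59*y^2 - 3.94*y - 7.47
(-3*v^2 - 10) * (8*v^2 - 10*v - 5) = -24*v^4 + 30*v^3 - 65*v^2 + 100*v + 50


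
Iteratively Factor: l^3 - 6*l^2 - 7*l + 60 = (l - 4)*(l^2 - 2*l - 15) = (l - 4)*(l + 3)*(l - 5)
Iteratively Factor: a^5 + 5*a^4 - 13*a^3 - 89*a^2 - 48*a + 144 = (a + 4)*(a^4 + a^3 - 17*a^2 - 21*a + 36) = (a - 1)*(a + 4)*(a^3 + 2*a^2 - 15*a - 36) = (a - 1)*(a + 3)*(a + 4)*(a^2 - a - 12) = (a - 4)*(a - 1)*(a + 3)*(a + 4)*(a + 3)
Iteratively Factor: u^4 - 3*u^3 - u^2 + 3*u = (u)*(u^3 - 3*u^2 - u + 3) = u*(u - 3)*(u^2 - 1) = u*(u - 3)*(u + 1)*(u - 1)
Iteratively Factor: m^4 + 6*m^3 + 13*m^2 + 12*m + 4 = (m + 2)*(m^3 + 4*m^2 + 5*m + 2) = (m + 2)^2*(m^2 + 2*m + 1) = (m + 1)*(m + 2)^2*(m + 1)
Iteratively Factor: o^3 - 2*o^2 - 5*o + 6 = (o - 1)*(o^2 - o - 6) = (o - 3)*(o - 1)*(o + 2)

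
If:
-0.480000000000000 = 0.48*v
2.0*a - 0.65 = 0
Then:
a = 0.32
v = -1.00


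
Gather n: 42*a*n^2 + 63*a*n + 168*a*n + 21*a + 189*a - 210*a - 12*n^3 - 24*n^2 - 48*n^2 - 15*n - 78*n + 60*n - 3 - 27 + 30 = -12*n^3 + n^2*(42*a - 72) + n*(231*a - 33)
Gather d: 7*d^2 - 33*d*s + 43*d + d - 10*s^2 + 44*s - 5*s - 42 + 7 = 7*d^2 + d*(44 - 33*s) - 10*s^2 + 39*s - 35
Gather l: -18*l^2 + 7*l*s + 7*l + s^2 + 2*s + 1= -18*l^2 + l*(7*s + 7) + s^2 + 2*s + 1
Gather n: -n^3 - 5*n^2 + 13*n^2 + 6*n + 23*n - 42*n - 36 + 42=-n^3 + 8*n^2 - 13*n + 6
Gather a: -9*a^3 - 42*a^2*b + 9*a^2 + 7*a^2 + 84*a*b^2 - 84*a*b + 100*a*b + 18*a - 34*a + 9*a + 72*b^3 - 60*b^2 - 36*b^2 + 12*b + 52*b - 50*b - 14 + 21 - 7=-9*a^3 + a^2*(16 - 42*b) + a*(84*b^2 + 16*b - 7) + 72*b^3 - 96*b^2 + 14*b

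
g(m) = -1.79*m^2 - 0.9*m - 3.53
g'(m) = -3.58*m - 0.9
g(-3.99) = -28.44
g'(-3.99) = 13.38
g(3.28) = -25.74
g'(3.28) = -12.64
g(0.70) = -5.04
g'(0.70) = -3.41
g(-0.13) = -3.44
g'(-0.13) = -0.43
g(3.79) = -32.65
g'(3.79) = -14.47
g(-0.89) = -4.15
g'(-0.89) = 2.29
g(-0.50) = -3.53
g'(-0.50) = 0.89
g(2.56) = -17.56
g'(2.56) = -10.06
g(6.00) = -73.37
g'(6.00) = -22.38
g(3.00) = -22.34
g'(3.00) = -11.64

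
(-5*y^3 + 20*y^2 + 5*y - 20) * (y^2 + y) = -5*y^5 + 15*y^4 + 25*y^3 - 15*y^2 - 20*y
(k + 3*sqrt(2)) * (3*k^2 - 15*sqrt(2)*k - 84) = 3*k^3 - 6*sqrt(2)*k^2 - 174*k - 252*sqrt(2)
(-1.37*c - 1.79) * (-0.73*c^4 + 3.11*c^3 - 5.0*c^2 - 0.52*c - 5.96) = 1.0001*c^5 - 2.954*c^4 + 1.2831*c^3 + 9.6624*c^2 + 9.096*c + 10.6684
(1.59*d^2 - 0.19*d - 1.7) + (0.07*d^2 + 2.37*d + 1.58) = 1.66*d^2 + 2.18*d - 0.12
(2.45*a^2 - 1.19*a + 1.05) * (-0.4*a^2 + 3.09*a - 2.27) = -0.98*a^4 + 8.0465*a^3 - 9.6586*a^2 + 5.9458*a - 2.3835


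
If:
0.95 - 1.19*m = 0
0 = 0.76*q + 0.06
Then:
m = 0.80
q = -0.08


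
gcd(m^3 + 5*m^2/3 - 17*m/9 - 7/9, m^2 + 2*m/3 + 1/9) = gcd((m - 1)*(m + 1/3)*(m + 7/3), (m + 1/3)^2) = m + 1/3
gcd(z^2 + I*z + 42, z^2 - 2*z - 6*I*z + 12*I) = z - 6*I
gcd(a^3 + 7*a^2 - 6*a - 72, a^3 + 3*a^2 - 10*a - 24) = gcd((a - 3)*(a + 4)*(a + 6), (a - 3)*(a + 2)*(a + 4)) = a^2 + a - 12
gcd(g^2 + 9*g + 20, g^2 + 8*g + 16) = g + 4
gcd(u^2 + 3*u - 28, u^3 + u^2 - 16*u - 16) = u - 4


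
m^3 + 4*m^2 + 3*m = m*(m + 1)*(m + 3)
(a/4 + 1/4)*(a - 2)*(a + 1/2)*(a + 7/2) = a^4/4 + 3*a^3/4 - 17*a^2/16 - 39*a/16 - 7/8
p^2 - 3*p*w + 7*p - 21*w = (p + 7)*(p - 3*w)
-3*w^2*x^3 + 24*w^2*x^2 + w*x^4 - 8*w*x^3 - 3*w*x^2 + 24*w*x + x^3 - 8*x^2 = x*(-3*w + x)*(x - 8)*(w*x + 1)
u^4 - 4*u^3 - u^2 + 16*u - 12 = (u - 3)*(u - 2)*(u - 1)*(u + 2)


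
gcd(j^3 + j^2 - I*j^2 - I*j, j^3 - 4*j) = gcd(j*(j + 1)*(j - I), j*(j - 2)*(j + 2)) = j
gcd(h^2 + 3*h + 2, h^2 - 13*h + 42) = 1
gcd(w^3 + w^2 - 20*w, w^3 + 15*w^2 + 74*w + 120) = w + 5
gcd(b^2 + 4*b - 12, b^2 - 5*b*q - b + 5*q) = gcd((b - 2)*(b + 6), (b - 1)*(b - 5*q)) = 1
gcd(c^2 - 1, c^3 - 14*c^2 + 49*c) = 1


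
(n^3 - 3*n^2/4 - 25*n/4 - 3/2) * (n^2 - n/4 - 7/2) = n^5 - n^4 - 153*n^3/16 + 43*n^2/16 + 89*n/4 + 21/4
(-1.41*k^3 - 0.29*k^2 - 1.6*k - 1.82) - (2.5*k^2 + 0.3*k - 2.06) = -1.41*k^3 - 2.79*k^2 - 1.9*k + 0.24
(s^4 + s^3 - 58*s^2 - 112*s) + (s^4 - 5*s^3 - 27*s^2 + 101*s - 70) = 2*s^4 - 4*s^3 - 85*s^2 - 11*s - 70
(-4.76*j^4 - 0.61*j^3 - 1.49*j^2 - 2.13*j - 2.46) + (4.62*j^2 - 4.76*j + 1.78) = -4.76*j^4 - 0.61*j^3 + 3.13*j^2 - 6.89*j - 0.68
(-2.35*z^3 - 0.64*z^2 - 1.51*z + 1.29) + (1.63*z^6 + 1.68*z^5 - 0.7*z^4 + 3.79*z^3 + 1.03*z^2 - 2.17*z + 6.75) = 1.63*z^6 + 1.68*z^5 - 0.7*z^4 + 1.44*z^3 + 0.39*z^2 - 3.68*z + 8.04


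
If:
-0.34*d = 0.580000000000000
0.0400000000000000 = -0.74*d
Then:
No Solution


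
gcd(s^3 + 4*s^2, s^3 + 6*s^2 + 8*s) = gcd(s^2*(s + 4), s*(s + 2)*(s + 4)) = s^2 + 4*s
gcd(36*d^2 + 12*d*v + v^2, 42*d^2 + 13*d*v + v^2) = 6*d + v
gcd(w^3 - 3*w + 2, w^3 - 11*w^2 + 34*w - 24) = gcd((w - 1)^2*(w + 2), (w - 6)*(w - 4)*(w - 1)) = w - 1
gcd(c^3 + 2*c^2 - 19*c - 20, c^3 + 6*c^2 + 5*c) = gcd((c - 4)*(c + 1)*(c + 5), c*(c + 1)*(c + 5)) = c^2 + 6*c + 5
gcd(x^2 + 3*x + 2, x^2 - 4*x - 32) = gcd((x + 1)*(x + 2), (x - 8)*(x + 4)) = 1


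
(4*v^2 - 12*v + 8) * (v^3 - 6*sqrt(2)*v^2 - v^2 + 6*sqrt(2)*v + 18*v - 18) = 4*v^5 - 24*sqrt(2)*v^4 - 16*v^4 + 92*v^3 + 96*sqrt(2)*v^3 - 296*v^2 - 120*sqrt(2)*v^2 + 48*sqrt(2)*v + 360*v - 144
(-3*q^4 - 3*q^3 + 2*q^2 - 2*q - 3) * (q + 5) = -3*q^5 - 18*q^4 - 13*q^3 + 8*q^2 - 13*q - 15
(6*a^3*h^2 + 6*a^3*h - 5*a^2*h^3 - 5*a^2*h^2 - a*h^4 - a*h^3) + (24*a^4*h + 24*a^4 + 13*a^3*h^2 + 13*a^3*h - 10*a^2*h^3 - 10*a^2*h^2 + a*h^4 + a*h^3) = 24*a^4*h + 24*a^4 + 19*a^3*h^2 + 19*a^3*h - 15*a^2*h^3 - 15*a^2*h^2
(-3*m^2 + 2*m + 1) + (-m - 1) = -3*m^2 + m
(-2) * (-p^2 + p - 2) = 2*p^2 - 2*p + 4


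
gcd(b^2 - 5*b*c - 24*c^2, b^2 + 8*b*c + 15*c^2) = b + 3*c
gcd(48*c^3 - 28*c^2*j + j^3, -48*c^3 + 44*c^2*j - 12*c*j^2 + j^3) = 8*c^2 - 6*c*j + j^2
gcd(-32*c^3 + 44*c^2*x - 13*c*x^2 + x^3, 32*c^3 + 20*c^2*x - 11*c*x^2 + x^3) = 32*c^2 - 12*c*x + x^2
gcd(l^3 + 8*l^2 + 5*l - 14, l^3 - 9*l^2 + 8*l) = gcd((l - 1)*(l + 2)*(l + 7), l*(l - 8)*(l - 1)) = l - 1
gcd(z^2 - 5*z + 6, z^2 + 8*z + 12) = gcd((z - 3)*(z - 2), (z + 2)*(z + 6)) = 1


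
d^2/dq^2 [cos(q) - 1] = -cos(q)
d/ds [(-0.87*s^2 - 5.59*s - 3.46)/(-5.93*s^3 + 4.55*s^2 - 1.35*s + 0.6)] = (-5.1591*s^4 - 66.2974*s^3 - 34.9444*s^2 + 30.442*s - 8.025)/(35.1649*s^6 - 53.963*s^5 + 36.7135*s^4 - 19.401*s^3 + 7.2825*s^2 - 1.62*s + 0.36)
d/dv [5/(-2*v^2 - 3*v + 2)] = 5*(4*v + 3)/(2*v^2 + 3*v - 2)^2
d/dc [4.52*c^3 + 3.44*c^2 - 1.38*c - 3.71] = 13.56*c^2 + 6.88*c - 1.38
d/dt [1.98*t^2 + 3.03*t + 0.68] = 3.96*t + 3.03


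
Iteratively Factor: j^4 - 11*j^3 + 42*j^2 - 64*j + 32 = (j - 1)*(j^3 - 10*j^2 + 32*j - 32) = (j - 4)*(j - 1)*(j^2 - 6*j + 8) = (j - 4)^2*(j - 1)*(j - 2)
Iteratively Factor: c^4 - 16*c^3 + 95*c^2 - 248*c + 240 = (c - 4)*(c^3 - 12*c^2 + 47*c - 60) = (c - 5)*(c - 4)*(c^2 - 7*c + 12) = (c - 5)*(c - 4)^2*(c - 3)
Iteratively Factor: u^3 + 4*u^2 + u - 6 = (u - 1)*(u^2 + 5*u + 6) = (u - 1)*(u + 2)*(u + 3)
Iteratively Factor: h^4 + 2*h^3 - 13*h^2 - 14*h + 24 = (h - 1)*(h^3 + 3*h^2 - 10*h - 24) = (h - 3)*(h - 1)*(h^2 + 6*h + 8) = (h - 3)*(h - 1)*(h + 2)*(h + 4)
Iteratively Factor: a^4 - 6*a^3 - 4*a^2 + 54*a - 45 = (a - 3)*(a^3 - 3*a^2 - 13*a + 15) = (a - 3)*(a - 1)*(a^2 - 2*a - 15) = (a - 5)*(a - 3)*(a - 1)*(a + 3)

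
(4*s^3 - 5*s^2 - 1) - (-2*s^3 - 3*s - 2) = 6*s^3 - 5*s^2 + 3*s + 1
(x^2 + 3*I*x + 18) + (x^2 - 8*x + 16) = 2*x^2 - 8*x + 3*I*x + 34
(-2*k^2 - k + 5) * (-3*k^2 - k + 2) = 6*k^4 + 5*k^3 - 18*k^2 - 7*k + 10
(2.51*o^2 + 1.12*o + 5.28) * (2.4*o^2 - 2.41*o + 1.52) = 6.024*o^4 - 3.3611*o^3 + 13.788*o^2 - 11.0224*o + 8.0256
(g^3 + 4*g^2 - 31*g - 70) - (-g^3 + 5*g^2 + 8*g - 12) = 2*g^3 - g^2 - 39*g - 58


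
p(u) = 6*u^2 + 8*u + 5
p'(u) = 12*u + 8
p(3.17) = 90.65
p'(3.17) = 46.04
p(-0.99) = 2.96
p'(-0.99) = -3.88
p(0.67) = 13.05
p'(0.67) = 16.04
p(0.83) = 15.77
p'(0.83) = 17.96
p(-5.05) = 117.62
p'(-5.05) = -52.60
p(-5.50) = 142.50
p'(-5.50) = -58.00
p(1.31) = 25.78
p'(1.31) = 23.72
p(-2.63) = 25.46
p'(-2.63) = -23.56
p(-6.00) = 173.00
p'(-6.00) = -64.00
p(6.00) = 269.00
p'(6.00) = 80.00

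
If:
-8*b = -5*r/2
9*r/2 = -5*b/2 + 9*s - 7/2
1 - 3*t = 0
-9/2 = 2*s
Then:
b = -475/338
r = -760/169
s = -9/4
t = 1/3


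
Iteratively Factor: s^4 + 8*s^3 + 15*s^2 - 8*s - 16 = (s + 4)*(s^3 + 4*s^2 - s - 4) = (s + 4)^2*(s^2 - 1) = (s - 1)*(s + 4)^2*(s + 1)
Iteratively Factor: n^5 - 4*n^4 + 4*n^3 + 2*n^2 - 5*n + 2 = (n - 1)*(n^4 - 3*n^3 + n^2 + 3*n - 2) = (n - 1)^2*(n^3 - 2*n^2 - n + 2) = (n - 2)*(n - 1)^2*(n^2 - 1) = (n - 2)*(n - 1)^3*(n + 1)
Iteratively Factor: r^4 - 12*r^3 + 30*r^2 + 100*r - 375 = (r - 5)*(r^3 - 7*r^2 - 5*r + 75) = (r - 5)^2*(r^2 - 2*r - 15) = (r - 5)^3*(r + 3)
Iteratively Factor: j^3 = (j)*(j^2) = j^2*(j)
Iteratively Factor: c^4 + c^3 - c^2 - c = (c + 1)*(c^3 - c) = (c + 1)^2*(c^2 - c) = (c - 1)*(c + 1)^2*(c)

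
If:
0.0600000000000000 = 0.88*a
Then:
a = 0.07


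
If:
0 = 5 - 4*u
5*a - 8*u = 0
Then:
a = 2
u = 5/4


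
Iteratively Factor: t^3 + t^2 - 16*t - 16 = (t + 4)*(t^2 - 3*t - 4) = (t - 4)*(t + 4)*(t + 1)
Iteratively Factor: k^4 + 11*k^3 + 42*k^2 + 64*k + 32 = (k + 4)*(k^3 + 7*k^2 + 14*k + 8) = (k + 1)*(k + 4)*(k^2 + 6*k + 8) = (k + 1)*(k + 4)^2*(k + 2)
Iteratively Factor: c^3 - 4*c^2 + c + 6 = (c - 2)*(c^2 - 2*c - 3) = (c - 3)*(c - 2)*(c + 1)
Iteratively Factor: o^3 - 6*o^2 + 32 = (o + 2)*(o^2 - 8*o + 16) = (o - 4)*(o + 2)*(o - 4)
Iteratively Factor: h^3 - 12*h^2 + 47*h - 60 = (h - 3)*(h^2 - 9*h + 20) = (h - 5)*(h - 3)*(h - 4)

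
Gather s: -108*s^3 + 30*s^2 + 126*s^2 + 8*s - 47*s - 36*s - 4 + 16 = -108*s^3 + 156*s^2 - 75*s + 12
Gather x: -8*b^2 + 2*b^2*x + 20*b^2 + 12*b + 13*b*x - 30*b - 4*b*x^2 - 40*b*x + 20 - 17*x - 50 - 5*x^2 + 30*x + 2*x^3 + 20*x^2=12*b^2 - 18*b + 2*x^3 + x^2*(15 - 4*b) + x*(2*b^2 - 27*b + 13) - 30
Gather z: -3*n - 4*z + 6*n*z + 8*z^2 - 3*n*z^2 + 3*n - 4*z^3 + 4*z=6*n*z - 4*z^3 + z^2*(8 - 3*n)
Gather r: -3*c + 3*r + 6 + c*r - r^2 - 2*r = -3*c - r^2 + r*(c + 1) + 6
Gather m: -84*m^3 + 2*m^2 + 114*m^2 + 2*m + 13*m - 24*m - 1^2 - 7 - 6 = -84*m^3 + 116*m^2 - 9*m - 14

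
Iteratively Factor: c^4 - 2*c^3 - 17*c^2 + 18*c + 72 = (c - 3)*(c^3 + c^2 - 14*c - 24) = (c - 3)*(c + 2)*(c^2 - c - 12) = (c - 3)*(c + 2)*(c + 3)*(c - 4)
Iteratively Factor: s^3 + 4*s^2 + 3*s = (s)*(s^2 + 4*s + 3) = s*(s + 3)*(s + 1)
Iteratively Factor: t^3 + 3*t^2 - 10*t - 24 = (t - 3)*(t^2 + 6*t + 8) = (t - 3)*(t + 4)*(t + 2)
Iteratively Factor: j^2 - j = (j - 1)*(j)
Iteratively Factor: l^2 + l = (l + 1)*(l)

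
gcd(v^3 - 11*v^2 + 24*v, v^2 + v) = v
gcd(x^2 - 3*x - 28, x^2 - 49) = x - 7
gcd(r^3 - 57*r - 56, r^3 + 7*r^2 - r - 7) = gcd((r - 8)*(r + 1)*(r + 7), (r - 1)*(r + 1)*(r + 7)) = r^2 + 8*r + 7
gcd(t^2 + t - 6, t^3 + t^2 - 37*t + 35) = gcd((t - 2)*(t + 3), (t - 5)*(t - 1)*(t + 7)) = 1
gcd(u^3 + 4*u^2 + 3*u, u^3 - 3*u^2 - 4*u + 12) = 1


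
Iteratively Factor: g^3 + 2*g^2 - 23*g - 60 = (g - 5)*(g^2 + 7*g + 12) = (g - 5)*(g + 4)*(g + 3)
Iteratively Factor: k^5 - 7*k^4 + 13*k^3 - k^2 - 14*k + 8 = (k - 4)*(k^4 - 3*k^3 + k^2 + 3*k - 2) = (k - 4)*(k - 1)*(k^3 - 2*k^2 - k + 2) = (k - 4)*(k - 2)*(k - 1)*(k^2 - 1) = (k - 4)*(k - 2)*(k - 1)^2*(k + 1)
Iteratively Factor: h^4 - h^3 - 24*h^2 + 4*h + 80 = (h + 2)*(h^3 - 3*h^2 - 18*h + 40) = (h + 2)*(h + 4)*(h^2 - 7*h + 10) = (h - 2)*(h + 2)*(h + 4)*(h - 5)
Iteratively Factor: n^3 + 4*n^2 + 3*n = (n)*(n^2 + 4*n + 3) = n*(n + 3)*(n + 1)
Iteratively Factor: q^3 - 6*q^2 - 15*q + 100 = (q - 5)*(q^2 - q - 20) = (q - 5)*(q + 4)*(q - 5)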